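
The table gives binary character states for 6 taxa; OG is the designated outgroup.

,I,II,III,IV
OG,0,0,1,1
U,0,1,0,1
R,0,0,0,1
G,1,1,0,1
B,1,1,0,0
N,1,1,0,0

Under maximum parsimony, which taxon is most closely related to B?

Character polarity is set by the outgroup: the derived state is whichever differs from the outgroup's state, so for III, IV the derived state is '0', and for the remaining characters it is '1'.
I (derived state '1') is shared by B, G, and N — a synapomorphy uniting that clade.
II: derived state '1' in B, G, N, and U only — synapomorphy for {B, G, N, U}.
All ingroup taxa share the derived state '0' for III; it defines the ingroup but does not resolve relationships within it.
IV: derived state '0' in B and N only — synapomorphy for {B, N}.
Most parsimonious ingroup topology: ((U,(G,(B,N))),R).
B and N form a cherry on this tree, so they are sister taxa.

N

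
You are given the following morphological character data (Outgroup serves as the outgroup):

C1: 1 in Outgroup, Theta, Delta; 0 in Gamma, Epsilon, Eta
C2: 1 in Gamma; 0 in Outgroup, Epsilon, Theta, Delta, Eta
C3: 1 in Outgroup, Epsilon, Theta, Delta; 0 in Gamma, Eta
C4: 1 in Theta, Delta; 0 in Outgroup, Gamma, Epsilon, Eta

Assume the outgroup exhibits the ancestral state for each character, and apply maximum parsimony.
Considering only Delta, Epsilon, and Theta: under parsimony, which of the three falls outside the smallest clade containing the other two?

Character polarity is set by the outgroup: the derived state is whichever differs from the outgroup's state, so for C1, C3 the derived state is '0', and for the remaining characters it is '1'.
C1 (derived state '0') is shared by Epsilon, Eta, and Gamma — a synapomorphy uniting that clade.
C2: derived state '1' in Gamma only — an autapomorphy, so it tells us nothing about relationships among taxa.
Only Eta and Gamma show the derived state '0' for C3, supporting them as a clade.
Only Delta and Theta show the derived state '1' for C4, supporting them as a clade.
Most parsimonious ingroup topology: (((Gamma,Eta),Epsilon),(Theta,Delta)).
Delta and Theta share a more recent common ancestor with each other than either does with Epsilon, so Epsilon is the least closely related of the three.

Epsilon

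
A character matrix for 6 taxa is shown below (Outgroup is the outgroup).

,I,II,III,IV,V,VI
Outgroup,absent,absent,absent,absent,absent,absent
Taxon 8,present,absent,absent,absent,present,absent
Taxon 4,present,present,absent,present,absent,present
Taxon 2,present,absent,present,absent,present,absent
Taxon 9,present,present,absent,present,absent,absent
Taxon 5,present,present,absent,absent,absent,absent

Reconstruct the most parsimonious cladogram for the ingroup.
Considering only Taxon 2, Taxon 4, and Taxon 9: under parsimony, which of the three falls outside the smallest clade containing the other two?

The outgroup has state 'absent' for every character, so 'present' is the derived state throughout.
All ingroup taxa share the derived state 'present' for I; it defines the ingroup but does not resolve relationships within it.
II (derived state 'present') is shared by Taxon 4, Taxon 5, and Taxon 9 — a synapomorphy uniting that clade.
III: derived state 'present' in Taxon 2 only — an autapomorphy, so it tells us nothing about relationships among taxa.
IV (derived state 'present') is shared by Taxon 4 and Taxon 9 — a synapomorphy uniting that clade.
V: derived state 'present' in Taxon 2 and Taxon 8 only — synapomorphy for {Taxon 2, Taxon 8}.
VI: derived state 'present' in Taxon 4 only — an autapomorphy, so it tells us nothing about relationships among taxa.
Most parsimonious ingroup topology: ((Taxon 8,Taxon 2),((Taxon 4,Taxon 9),Taxon 5)).
Taxon 9 and Taxon 4 share a more recent common ancestor with each other than either does with Taxon 2, so Taxon 2 is the least closely related of the three.

Taxon 2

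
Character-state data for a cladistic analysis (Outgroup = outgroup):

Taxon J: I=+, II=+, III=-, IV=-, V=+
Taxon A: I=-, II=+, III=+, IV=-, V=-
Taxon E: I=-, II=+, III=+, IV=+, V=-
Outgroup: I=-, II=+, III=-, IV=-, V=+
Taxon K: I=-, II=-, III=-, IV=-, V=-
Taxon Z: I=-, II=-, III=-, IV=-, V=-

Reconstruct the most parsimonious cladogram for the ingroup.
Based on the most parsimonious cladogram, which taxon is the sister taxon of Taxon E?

Character polarity is set by the outgroup: the derived state is whichever differs from the outgroup's state, so for II, V the derived state is '-', and for the remaining characters it is '+'.
I: derived state '+' in Taxon J only — an autapomorphy, so it tells us nothing about relationships among taxa.
II: derived state '-' in Taxon K and Taxon Z only — synapomorphy for {Taxon K, Taxon Z}.
III (derived state '+') is shared by Taxon A and Taxon E — a synapomorphy uniting that clade.
IV (derived state '+') is unique to Taxon E (autapomorphy; uninformative for grouping).
Only Taxon A, Taxon E, Taxon K, and Taxon Z show the derived state '-' for V, supporting them as a clade.
Most parsimonious ingroup topology: (((Taxon K,Taxon Z),(Taxon A,Taxon E)),Taxon J).
Taxon E and Taxon A form a cherry on this tree, so they are sister taxa.

Taxon A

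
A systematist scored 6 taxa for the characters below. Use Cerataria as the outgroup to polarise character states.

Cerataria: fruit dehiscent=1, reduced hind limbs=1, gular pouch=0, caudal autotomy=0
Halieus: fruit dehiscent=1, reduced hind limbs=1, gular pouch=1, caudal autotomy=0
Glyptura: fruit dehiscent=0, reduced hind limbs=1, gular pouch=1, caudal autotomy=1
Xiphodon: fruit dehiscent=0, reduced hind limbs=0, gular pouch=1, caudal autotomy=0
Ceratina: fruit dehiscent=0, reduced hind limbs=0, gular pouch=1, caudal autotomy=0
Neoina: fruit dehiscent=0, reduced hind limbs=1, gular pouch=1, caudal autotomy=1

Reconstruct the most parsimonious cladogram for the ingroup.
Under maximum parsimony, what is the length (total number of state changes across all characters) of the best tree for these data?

Character polarity is set by the outgroup: the derived state is whichever differs from the outgroup's state, so for fruit dehiscent, reduced hind limbs the derived state is '0', and for the remaining characters it is '1'.
fruit dehiscent: derived state '0' in Ceratina, Glyptura, Neoina, and Xiphodon only — synapomorphy for {Ceratina, Glyptura, Neoina, Xiphodon}.
reduced hind limbs (derived state '0') is shared by Ceratina and Xiphodon — a synapomorphy uniting that clade.
gular pouch (derived state '1') is shared by all ingroup taxa — unites the whole ingroup.
caudal autotomy: derived state '1' in Glyptura and Neoina only — synapomorphy for {Glyptura, Neoina}.
Most parsimonious ingroup topology: (Halieus,((Glyptura,Neoina),(Xiphodon,Ceratina))).
Changes per character on this tree: fruit dehiscent: 1; reduced hind limbs: 1; gular pouch: 1; caudal autotomy: 1.
Total = 4.

4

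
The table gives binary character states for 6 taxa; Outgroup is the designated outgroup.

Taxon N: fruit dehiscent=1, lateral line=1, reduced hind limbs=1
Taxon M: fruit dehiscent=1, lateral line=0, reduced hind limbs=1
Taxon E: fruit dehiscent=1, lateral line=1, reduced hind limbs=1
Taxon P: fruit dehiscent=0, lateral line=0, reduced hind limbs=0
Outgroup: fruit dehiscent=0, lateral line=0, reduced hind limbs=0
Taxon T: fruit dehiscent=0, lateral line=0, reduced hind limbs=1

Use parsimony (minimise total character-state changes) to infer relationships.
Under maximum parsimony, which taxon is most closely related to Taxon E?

Taxon N

The outgroup has state '0' for every character, so '1' is the derived state throughout.
fruit dehiscent (derived state '1') is shared by Taxon E, Taxon M, and Taxon N — a synapomorphy uniting that clade.
lateral line: derived state '1' in Taxon E and Taxon N only — synapomorphy for {Taxon E, Taxon N}.
Only Taxon E, Taxon M, Taxon N, and Taxon T show the derived state '1' for reduced hind limbs, supporting them as a clade.
Most parsimonious ingroup topology: ((((Taxon N,Taxon E),Taxon M),Taxon T),Taxon P).
Taxon E and Taxon N form a cherry on this tree, so they are sister taxa.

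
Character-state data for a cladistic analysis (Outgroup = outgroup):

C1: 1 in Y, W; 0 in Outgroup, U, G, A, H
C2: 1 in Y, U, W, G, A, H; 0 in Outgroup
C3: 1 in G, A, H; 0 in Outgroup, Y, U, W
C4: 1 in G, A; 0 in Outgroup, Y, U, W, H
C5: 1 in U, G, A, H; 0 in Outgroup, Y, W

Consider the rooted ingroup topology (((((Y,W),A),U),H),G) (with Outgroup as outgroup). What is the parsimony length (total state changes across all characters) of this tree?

9

Map each character onto (((((Y,W),A),U),H),G) (rooted by Outgroup) and count the minimum state changes it requires (Fitch parsimony):
C1: 1; C2: 1; C3: 3; C4: 2; C5: 2.
Total tree length = 9.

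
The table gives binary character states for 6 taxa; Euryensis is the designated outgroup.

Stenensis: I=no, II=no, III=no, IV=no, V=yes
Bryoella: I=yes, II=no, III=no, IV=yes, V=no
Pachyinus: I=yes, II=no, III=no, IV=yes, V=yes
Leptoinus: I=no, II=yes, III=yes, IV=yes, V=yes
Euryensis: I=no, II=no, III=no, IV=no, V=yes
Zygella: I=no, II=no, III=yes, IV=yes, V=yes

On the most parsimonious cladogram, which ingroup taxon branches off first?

Stenensis

Character polarity is set by the outgroup: the derived state is whichever differs from the outgroup's state, so for V the derived state is 'no', and for the remaining characters it is 'yes'.
I (derived state 'yes') is shared by Bryoella and Pachyinus — a synapomorphy uniting that clade.
II (derived state 'yes') is unique to Leptoinus (autapomorphy; uninformative for grouping).
III (derived state 'yes') is shared by Leptoinus and Zygella — a synapomorphy uniting that clade.
IV: derived state 'yes' in Bryoella, Leptoinus, Pachyinus, and Zygella only — synapomorphy for {Bryoella, Leptoinus, Pachyinus, Zygella}.
V (derived state 'no') is unique to Bryoella (autapomorphy; uninformative for grouping).
Most parsimonious ingroup topology: (((Zygella,Leptoinus),(Pachyinus,Bryoella)),Stenensis).
Stenensis is sister to the clade containing all other ingroup taxa, so it is the earliest-diverging (most basal) ingroup lineage.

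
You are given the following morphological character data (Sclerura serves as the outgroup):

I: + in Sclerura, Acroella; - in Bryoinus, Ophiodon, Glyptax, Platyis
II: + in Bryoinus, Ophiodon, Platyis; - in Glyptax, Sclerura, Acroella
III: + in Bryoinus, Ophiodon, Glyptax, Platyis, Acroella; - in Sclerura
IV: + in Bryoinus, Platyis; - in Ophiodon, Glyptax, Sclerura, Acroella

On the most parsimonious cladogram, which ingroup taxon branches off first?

Acroella

Character polarity is set by the outgroup: the derived state is whichever differs from the outgroup's state, so for I the derived state is '-', and for the remaining characters it is '+'.
I: derived state '-' in Bryoinus, Glyptax, Ophiodon, and Platyis only — synapomorphy for {Bryoinus, Glyptax, Ophiodon, Platyis}.
II: derived state '+' in Bryoinus, Ophiodon, and Platyis only — synapomorphy for {Bryoinus, Ophiodon, Platyis}.
III (derived state '+') is shared by all ingroup taxa — unites the whole ingroup.
Only Bryoinus and Platyis show the derived state '+' for IV, supporting them as a clade.
Most parsimonious ingroup topology: (((Ophiodon,(Bryoinus,Platyis)),Glyptax),Acroella).
Acroella is sister to the clade containing all other ingroup taxa, so it is the earliest-diverging (most basal) ingroup lineage.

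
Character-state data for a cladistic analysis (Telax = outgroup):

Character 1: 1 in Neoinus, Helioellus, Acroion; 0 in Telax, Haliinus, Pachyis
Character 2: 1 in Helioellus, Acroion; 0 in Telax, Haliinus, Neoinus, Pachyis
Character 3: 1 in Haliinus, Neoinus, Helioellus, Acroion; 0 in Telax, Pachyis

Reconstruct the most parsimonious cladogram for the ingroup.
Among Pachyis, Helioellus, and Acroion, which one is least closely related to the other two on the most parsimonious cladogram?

The outgroup has state '0' for every character, so '1' is the derived state throughout.
Only Acroion, Helioellus, and Neoinus show the derived state '1' for Character 1, supporting them as a clade.
Character 2 (derived state '1') is shared by Acroion and Helioellus — a synapomorphy uniting that clade.
Character 3 (derived state '1') is shared by Acroion, Haliinus, Helioellus, and Neoinus — a synapomorphy uniting that clade.
Most parsimonious ingroup topology: ((Haliinus,(Neoinus,(Helioellus,Acroion))),Pachyis).
Helioellus and Acroion share a more recent common ancestor with each other than either does with Pachyis, so Pachyis is the least closely related of the three.

Pachyis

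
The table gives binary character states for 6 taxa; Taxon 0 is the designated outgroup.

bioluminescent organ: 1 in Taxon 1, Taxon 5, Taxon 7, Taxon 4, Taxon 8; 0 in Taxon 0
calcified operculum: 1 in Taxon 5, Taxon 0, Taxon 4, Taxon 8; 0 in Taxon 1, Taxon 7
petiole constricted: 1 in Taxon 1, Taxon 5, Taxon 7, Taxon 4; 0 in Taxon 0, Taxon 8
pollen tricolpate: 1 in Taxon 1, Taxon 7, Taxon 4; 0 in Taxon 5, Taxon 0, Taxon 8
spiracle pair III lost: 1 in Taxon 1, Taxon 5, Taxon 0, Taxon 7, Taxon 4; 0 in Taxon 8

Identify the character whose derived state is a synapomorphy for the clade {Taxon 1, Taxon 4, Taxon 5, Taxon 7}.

Character polarity is set by the outgroup: the derived state is whichever differs from the outgroup's state, so for calcified operculum, spiracle pair III lost the derived state is '0', and for the remaining characters it is '1'.
bioluminescent organ (derived state '1') is shared by all ingroup taxa — unites the whole ingroup.
calcified operculum (derived state '0') is shared by Taxon 1 and Taxon 7 — a synapomorphy uniting that clade.
petiole constricted: derived state '1' in Taxon 1, Taxon 4, Taxon 5, and Taxon 7 only — synapomorphy for {Taxon 1, Taxon 4, Taxon 5, Taxon 7}.
pollen tricolpate (derived state '1') is shared by Taxon 1, Taxon 4, and Taxon 7 — a synapomorphy uniting that clade.
spiracle pair III lost (derived state '0') is unique to Taxon 8 (autapomorphy; uninformative for grouping).
Most parsimonious ingroup topology: ((Taxon 5,((Taxon 7,Taxon 1),Taxon 4)),Taxon 8).
The clade {Taxon 1, Taxon 4, Taxon 5, Taxon 7} is supported by petiole constricted: its derived state '1' occurs in exactly those taxa and in no other taxon (including the outgroup).

petiole constricted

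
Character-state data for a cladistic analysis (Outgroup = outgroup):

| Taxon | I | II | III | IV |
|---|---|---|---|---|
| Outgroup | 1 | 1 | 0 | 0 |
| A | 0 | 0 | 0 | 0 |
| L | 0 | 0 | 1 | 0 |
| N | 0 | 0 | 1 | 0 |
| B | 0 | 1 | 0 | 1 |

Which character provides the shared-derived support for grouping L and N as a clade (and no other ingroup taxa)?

Character polarity is set by the outgroup: the derived state is whichever differs from the outgroup's state, so for I, II the derived state is '0', and for the remaining characters it is '1'.
I (derived state '0') is shared by all ingroup taxa — unites the whole ingroup.
Only A, L, and N show the derived state '0' for II, supporting them as a clade.
III (derived state '1') is shared by L and N — a synapomorphy uniting that clade.
IV: derived state '1' in B only — an autapomorphy, so it tells us nothing about relationships among taxa.
Most parsimonious ingroup topology: ((A,(L,N)),B).
The clade {L, N} is supported by III: its derived state '1' occurs in exactly those taxa and in no other taxon (including the outgroup).

III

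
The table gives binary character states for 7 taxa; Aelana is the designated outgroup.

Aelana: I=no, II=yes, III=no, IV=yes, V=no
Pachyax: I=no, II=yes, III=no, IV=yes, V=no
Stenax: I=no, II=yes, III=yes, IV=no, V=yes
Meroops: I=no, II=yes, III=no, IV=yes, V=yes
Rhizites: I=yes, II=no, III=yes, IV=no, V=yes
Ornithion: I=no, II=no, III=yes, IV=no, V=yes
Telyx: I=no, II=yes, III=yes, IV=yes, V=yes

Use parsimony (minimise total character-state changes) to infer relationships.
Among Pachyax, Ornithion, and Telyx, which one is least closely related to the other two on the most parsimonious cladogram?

Character polarity is set by the outgroup: the derived state is whichever differs from the outgroup's state, so for II, IV the derived state is 'no', and for the remaining characters it is 'yes'.
I (derived state 'yes') is unique to Rhizites (autapomorphy; uninformative for grouping).
II: derived state 'no' in Ornithion and Rhizites only — synapomorphy for {Ornithion, Rhizites}.
Only Ornithion, Rhizites, Stenax, and Telyx show the derived state 'yes' for III, supporting them as a clade.
Only Ornithion, Rhizites, and Stenax show the derived state 'no' for IV, supporting them as a clade.
Only Meroops, Ornithion, Rhizites, Stenax, and Telyx show the derived state 'yes' for V, supporting them as a clade.
Most parsimonious ingroup topology: (Pachyax,(((Stenax,(Rhizites,Ornithion)),Telyx),Meroops)).
Telyx and Ornithion share a more recent common ancestor with each other than either does with Pachyax, so Pachyax is the least closely related of the three.

Pachyax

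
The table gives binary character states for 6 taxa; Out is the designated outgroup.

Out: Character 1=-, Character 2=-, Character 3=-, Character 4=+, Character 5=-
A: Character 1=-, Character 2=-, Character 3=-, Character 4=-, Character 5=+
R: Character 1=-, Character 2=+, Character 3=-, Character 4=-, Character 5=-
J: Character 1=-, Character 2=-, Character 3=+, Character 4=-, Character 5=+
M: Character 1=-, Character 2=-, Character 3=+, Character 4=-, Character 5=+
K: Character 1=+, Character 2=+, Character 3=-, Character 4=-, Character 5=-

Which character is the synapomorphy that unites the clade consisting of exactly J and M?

Character polarity is set by the outgroup: the derived state is whichever differs from the outgroup's state, so for Character 4 the derived state is '-', and for the remaining characters it is '+'.
Character 1: derived state '+' in K only — an autapomorphy, so it tells us nothing about relationships among taxa.
Character 2 (derived state '+') is shared by K and R — a synapomorphy uniting that clade.
Character 3: derived state '+' in J and M only — synapomorphy for {J, M}.
Character 4 (derived state '-') is shared by all ingroup taxa — unites the whole ingroup.
Character 5: derived state '+' in A, J, and M only — synapomorphy for {A, J, M}.
Most parsimonious ingroup topology: ((A,(J,M)),(R,K)).
The clade {J, M} is supported by Character 3: its derived state '+' occurs in exactly those taxa and in no other taxon (including the outgroup).

Character 3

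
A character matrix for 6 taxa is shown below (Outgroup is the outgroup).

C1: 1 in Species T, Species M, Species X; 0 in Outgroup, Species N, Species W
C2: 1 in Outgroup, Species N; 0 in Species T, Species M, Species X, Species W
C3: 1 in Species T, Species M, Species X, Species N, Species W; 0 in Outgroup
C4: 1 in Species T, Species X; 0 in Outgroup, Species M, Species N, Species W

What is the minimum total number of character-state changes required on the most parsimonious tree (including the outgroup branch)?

Character polarity is set by the outgroup: the derived state is whichever differs from the outgroup's state, so for C2 the derived state is '0', and for the remaining characters it is '1'.
C1 (derived state '1') is shared by Species M, Species T, and Species X — a synapomorphy uniting that clade.
C2: derived state '0' in Species M, Species T, Species W, and Species X only — synapomorphy for {Species M, Species T, Species W, Species X}.
C3 (derived state '1') is shared by all ingroup taxa — unites the whole ingroup.
C4 (derived state '1') is shared by Species T and Species X — a synapomorphy uniting that clade.
Most parsimonious ingroup topology: ((((Species T,Species X),Species M),Species W),Species N).
Changes per character on this tree: C1: 1; C2: 1; C3: 1; C4: 1.
Total = 4.

4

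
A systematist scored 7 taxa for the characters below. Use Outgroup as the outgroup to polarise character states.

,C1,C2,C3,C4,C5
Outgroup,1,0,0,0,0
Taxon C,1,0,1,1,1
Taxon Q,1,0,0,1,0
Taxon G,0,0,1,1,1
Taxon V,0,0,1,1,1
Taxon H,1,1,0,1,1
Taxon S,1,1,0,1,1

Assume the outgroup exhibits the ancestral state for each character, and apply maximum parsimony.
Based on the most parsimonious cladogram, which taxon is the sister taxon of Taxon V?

Taxon G

Character polarity is set by the outgroup: the derived state is whichever differs from the outgroup's state, so for C1 the derived state is '0', and for the remaining characters it is '1'.
Only Taxon G and Taxon V show the derived state '0' for C1, supporting them as a clade.
Only Taxon H and Taxon S show the derived state '1' for C2, supporting them as a clade.
C3 (derived state '1') is shared by Taxon C, Taxon G, and Taxon V — a synapomorphy uniting that clade.
C4 (derived state '1') is shared by all ingroup taxa — unites the whole ingroup.
C5 (derived state '1') is shared by Taxon C, Taxon G, Taxon H, Taxon S, and Taxon V — a synapomorphy uniting that clade.
Most parsimonious ingroup topology: (((Taxon C,(Taxon G,Taxon V)),(Taxon H,Taxon S)),Taxon Q).
Taxon V and Taxon G form a cherry on this tree, so they are sister taxa.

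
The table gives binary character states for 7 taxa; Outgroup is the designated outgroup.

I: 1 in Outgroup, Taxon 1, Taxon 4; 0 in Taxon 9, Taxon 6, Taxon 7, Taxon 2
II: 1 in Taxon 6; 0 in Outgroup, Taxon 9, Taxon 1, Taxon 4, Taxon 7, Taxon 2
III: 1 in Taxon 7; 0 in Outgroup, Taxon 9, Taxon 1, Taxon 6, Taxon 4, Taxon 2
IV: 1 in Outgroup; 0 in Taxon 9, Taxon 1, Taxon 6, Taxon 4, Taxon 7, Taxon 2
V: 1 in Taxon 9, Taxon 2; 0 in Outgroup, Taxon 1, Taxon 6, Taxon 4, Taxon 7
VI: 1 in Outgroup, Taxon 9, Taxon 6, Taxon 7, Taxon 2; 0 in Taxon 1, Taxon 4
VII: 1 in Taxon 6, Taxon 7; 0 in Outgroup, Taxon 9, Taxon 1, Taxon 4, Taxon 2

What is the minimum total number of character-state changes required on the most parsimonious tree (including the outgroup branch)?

7

Character polarity is set by the outgroup: the derived state is whichever differs from the outgroup's state, so for I, IV, VI the derived state is '0', and for the remaining characters it is '1'.
I (derived state '0') is shared by Taxon 2, Taxon 6, Taxon 7, and Taxon 9 — a synapomorphy uniting that clade.
II: derived state '1' in Taxon 6 only — an autapomorphy, so it tells us nothing about relationships among taxa.
III: derived state '1' in Taxon 7 only — an autapomorphy, so it tells us nothing about relationships among taxa.
IV (derived state '0') is shared by all ingroup taxa — unites the whole ingroup.
V: derived state '1' in Taxon 2 and Taxon 9 only — synapomorphy for {Taxon 2, Taxon 9}.
Only Taxon 1 and Taxon 4 show the derived state '0' for VI, supporting them as a clade.
VII: derived state '1' in Taxon 6 and Taxon 7 only — synapomorphy for {Taxon 6, Taxon 7}.
Most parsimonious ingroup topology: (((Taxon 9,Taxon 2),(Taxon 6,Taxon 7)),(Taxon 1,Taxon 4)).
Changes per character on this tree: I: 1; II: 1; III: 1; IV: 1; V: 1; VI: 1; VII: 1.
Total = 7.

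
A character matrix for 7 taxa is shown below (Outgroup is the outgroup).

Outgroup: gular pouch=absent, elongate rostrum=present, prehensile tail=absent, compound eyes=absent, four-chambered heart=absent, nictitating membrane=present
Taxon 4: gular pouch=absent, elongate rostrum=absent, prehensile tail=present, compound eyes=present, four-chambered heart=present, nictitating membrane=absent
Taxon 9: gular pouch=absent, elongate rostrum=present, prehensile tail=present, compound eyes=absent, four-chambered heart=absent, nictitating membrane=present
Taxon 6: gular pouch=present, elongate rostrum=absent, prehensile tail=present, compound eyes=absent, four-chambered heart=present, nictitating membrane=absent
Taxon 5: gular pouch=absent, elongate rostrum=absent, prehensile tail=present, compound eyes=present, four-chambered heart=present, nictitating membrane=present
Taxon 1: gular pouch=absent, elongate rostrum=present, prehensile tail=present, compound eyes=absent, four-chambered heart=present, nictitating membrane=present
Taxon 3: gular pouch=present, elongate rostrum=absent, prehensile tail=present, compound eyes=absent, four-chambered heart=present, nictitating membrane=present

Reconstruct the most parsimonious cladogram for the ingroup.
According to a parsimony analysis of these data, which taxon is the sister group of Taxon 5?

Character polarity is set by the outgroup: the derived state is whichever differs from the outgroup's state, so for elongate rostrum, nictitating membrane the derived state is 'absent', and for the remaining characters it is 'present'.
Only Taxon 3 and Taxon 6 show the derived state 'present' for gular pouch, supporting them as a clade.
elongate rostrum: derived state 'absent' in Taxon 3, Taxon 4, Taxon 5, and Taxon 6 only — synapomorphy for {Taxon 3, Taxon 4, Taxon 5, Taxon 6}.
All ingroup taxa share the derived state 'present' for prehensile tail; it defines the ingroup but does not resolve relationships within it.
compound eyes: derived state 'present' in Taxon 4 and Taxon 5 only — synapomorphy for {Taxon 4, Taxon 5}.
four-chambered heart: derived state 'present' in Taxon 1, Taxon 3, Taxon 4, Taxon 5, and Taxon 6 only — synapomorphy for {Taxon 1, Taxon 3, Taxon 4, Taxon 5, Taxon 6}.
nictitating membrane (state 'absent') occurs in Taxon 4 and Taxon 6 but conflicts with the nesting implied by the other characters — most parsimoniously interpreted as homoplasy.
Most parsimonious ingroup topology: ((((Taxon 4,Taxon 5),(Taxon 6,Taxon 3)),Taxon 1),Taxon 9).
Taxon 5 and Taxon 4 form a cherry on this tree, so they are sister taxa.

Taxon 4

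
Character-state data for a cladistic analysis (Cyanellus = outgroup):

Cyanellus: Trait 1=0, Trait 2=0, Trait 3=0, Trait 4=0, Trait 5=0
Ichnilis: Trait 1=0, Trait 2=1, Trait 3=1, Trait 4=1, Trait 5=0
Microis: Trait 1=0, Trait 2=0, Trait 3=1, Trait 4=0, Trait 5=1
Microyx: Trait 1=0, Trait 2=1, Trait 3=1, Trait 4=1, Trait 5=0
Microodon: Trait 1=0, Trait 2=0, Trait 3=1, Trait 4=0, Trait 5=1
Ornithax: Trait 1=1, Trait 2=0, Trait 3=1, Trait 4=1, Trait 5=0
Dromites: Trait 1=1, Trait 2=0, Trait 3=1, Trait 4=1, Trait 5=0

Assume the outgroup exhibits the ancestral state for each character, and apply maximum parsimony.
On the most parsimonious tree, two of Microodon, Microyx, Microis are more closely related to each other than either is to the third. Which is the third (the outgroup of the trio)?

Microyx

The outgroup has state '0' for every character, so '1' is the derived state throughout.
Trait 1: derived state '1' in Dromites and Ornithax only — synapomorphy for {Dromites, Ornithax}.
Trait 2: derived state '1' in Ichnilis and Microyx only — synapomorphy for {Ichnilis, Microyx}.
Trait 3 (derived state '1') is shared by all ingroup taxa — unites the whole ingroup.
Only Dromites, Ichnilis, Microyx, and Ornithax show the derived state '1' for Trait 4, supporting them as a clade.
Trait 5 (derived state '1') is shared by Microis and Microodon — a synapomorphy uniting that clade.
Most parsimonious ingroup topology: (((Ichnilis,Microyx),(Ornithax,Dromites)),(Microis,Microodon)).
Microis and Microodon share a more recent common ancestor with each other than either does with Microyx, so Microyx is the least closely related of the three.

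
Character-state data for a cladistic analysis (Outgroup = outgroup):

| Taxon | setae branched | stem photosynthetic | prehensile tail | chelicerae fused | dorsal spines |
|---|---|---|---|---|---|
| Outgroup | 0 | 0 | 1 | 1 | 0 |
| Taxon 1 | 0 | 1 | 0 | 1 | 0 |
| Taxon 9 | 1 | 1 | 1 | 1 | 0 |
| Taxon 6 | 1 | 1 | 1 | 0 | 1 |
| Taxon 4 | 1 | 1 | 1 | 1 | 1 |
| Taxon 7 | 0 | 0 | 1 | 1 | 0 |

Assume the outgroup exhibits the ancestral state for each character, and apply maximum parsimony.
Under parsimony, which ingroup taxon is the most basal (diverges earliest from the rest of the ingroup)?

Character polarity is set by the outgroup: the derived state is whichever differs from the outgroup's state, so for prehensile tail, chelicerae fused the derived state is '0', and for the remaining characters it is '1'.
setae branched: derived state '1' in Taxon 4, Taxon 6, and Taxon 9 only — synapomorphy for {Taxon 4, Taxon 6, Taxon 9}.
stem photosynthetic (derived state '1') is shared by Taxon 1, Taxon 4, Taxon 6, and Taxon 9 — a synapomorphy uniting that clade.
prehensile tail (derived state '0') is unique to Taxon 1 (autapomorphy; uninformative for grouping).
chelicerae fused: derived state '0' in Taxon 6 only — an autapomorphy, so it tells us nothing about relationships among taxa.
Only Taxon 4 and Taxon 6 show the derived state '1' for dorsal spines, supporting them as a clade.
Most parsimonious ingroup topology: ((Taxon 1,(Taxon 9,(Taxon 6,Taxon 4))),Taxon 7).
Taxon 7 is sister to the clade containing all other ingroup taxa, so it is the earliest-diverging (most basal) ingroup lineage.

Taxon 7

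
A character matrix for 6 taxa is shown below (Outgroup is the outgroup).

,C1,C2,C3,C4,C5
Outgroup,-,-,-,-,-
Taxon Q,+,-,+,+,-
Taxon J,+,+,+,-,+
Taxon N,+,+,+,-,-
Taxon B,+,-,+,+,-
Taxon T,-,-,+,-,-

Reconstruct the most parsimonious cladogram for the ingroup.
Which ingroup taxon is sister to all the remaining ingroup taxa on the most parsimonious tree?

The outgroup has state '-' for every character, so '+' is the derived state throughout.
Only Taxon B, Taxon J, Taxon N, and Taxon Q show the derived state '+' for C1, supporting them as a clade.
Only Taxon J and Taxon N show the derived state '+' for C2, supporting them as a clade.
C3 (derived state '+') is shared by all ingroup taxa — unites the whole ingroup.
C4: derived state '+' in Taxon B and Taxon Q only — synapomorphy for {Taxon B, Taxon Q}.
C5 (derived state '+') is unique to Taxon J (autapomorphy; uninformative for grouping).
Most parsimonious ingroup topology: (((Taxon Q,Taxon B),(Taxon J,Taxon N)),Taxon T).
Taxon T is sister to the clade containing all other ingroup taxa, so it is the earliest-diverging (most basal) ingroup lineage.

Taxon T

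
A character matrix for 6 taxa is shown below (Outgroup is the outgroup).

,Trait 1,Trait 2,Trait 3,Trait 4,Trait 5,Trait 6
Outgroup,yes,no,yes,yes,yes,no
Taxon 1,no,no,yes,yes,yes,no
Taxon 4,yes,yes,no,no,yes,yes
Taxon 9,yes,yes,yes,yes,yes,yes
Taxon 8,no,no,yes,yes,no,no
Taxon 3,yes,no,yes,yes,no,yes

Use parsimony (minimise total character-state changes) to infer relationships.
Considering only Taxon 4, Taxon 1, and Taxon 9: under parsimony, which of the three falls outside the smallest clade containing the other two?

Taxon 1

Character polarity is set by the outgroup: the derived state is whichever differs from the outgroup's state, so for Trait 1, Trait 3, Trait 4, Trait 5 the derived state is 'no', and for the remaining characters it is 'yes'.
Trait 1 (derived state 'no') is shared by Taxon 1 and Taxon 8 — a synapomorphy uniting that clade.
Only Taxon 4 and Taxon 9 show the derived state 'yes' for Trait 2, supporting them as a clade.
Trait 3 (derived state 'no') is unique to Taxon 4 (autapomorphy; uninformative for grouping).
Trait 4 (derived state 'no') is unique to Taxon 4 (autapomorphy; uninformative for grouping).
Trait 5 groups Taxon 3 and Taxon 8, which is incompatible with the clades supported by the remaining characters; treating it as convergent (homoplasy) costs fewer steps than any alternative tree.
Trait 6 (derived state 'yes') is shared by Taxon 3, Taxon 4, and Taxon 9 — a synapomorphy uniting that clade.
Most parsimonious ingroup topology: ((Taxon 1,Taxon 8),((Taxon 4,Taxon 9),Taxon 3)).
Taxon 4 and Taxon 9 share a more recent common ancestor with each other than either does with Taxon 1, so Taxon 1 is the least closely related of the three.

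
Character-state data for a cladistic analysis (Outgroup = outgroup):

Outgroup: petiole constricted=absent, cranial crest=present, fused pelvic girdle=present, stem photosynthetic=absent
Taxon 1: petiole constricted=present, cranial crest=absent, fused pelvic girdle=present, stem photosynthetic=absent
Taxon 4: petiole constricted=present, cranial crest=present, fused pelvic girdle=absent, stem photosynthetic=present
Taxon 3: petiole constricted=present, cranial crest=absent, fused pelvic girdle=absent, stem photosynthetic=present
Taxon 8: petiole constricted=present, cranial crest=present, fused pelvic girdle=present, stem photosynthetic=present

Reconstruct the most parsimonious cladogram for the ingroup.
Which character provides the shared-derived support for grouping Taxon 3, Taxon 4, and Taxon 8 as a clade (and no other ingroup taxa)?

stem photosynthetic

Character polarity is set by the outgroup: the derived state is whichever differs from the outgroup's state, so for cranial crest, fused pelvic girdle the derived state is 'absent', and for the remaining characters it is 'present'.
petiole constricted (derived state 'present') is shared by all ingroup taxa — unites the whole ingroup.
cranial crest groups Taxon 1 and Taxon 3, which is incompatible with the clades supported by the remaining characters; treating it as convergent (homoplasy) costs fewer steps than any alternative tree.
Only Taxon 3 and Taxon 4 show the derived state 'absent' for fused pelvic girdle, supporting them as a clade.
stem photosynthetic: derived state 'present' in Taxon 3, Taxon 4, and Taxon 8 only — synapomorphy for {Taxon 3, Taxon 4, Taxon 8}.
Most parsimonious ingroup topology: (Taxon 1,((Taxon 4,Taxon 3),Taxon 8)).
The clade {Taxon 3, Taxon 4, Taxon 8} is supported by stem photosynthetic: its derived state 'present' occurs in exactly those taxa and in no other taxon (including the outgroup).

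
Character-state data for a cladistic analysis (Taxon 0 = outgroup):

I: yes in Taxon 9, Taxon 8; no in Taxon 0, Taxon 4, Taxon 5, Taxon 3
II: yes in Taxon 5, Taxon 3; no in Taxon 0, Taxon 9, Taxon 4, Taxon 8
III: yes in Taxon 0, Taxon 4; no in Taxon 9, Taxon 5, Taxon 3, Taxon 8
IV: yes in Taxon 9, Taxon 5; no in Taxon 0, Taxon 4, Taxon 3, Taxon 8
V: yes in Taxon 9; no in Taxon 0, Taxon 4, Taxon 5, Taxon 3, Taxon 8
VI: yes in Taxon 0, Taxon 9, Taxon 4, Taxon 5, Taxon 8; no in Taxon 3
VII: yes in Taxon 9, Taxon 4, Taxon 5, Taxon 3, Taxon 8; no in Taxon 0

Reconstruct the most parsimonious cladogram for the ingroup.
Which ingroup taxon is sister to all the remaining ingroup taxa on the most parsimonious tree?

Character polarity is set by the outgroup: the derived state is whichever differs from the outgroup's state, so for III, VI the derived state is 'no', and for the remaining characters it is 'yes'.
I (derived state 'yes') is shared by Taxon 8 and Taxon 9 — a synapomorphy uniting that clade.
Only Taxon 3 and Taxon 5 show the derived state 'yes' for II, supporting them as a clade.
III (derived state 'no') is shared by Taxon 3, Taxon 5, Taxon 8, and Taxon 9 — a synapomorphy uniting that clade.
IV groups Taxon 5 and Taxon 9, which is incompatible with the clades supported by the remaining characters; treating it as convergent (homoplasy) costs fewer steps than any alternative tree.
V: derived state 'yes' in Taxon 9 only — an autapomorphy, so it tells us nothing about relationships among taxa.
VI (derived state 'no') is unique to Taxon 3 (autapomorphy; uninformative for grouping).
All ingroup taxa share the derived state 'yes' for VII; it defines the ingroup but does not resolve relationships within it.
Most parsimonious ingroup topology: (((Taxon 9,Taxon 8),(Taxon 5,Taxon 3)),Taxon 4).
Taxon 4 is sister to the clade containing all other ingroup taxa, so it is the earliest-diverging (most basal) ingroup lineage.

Taxon 4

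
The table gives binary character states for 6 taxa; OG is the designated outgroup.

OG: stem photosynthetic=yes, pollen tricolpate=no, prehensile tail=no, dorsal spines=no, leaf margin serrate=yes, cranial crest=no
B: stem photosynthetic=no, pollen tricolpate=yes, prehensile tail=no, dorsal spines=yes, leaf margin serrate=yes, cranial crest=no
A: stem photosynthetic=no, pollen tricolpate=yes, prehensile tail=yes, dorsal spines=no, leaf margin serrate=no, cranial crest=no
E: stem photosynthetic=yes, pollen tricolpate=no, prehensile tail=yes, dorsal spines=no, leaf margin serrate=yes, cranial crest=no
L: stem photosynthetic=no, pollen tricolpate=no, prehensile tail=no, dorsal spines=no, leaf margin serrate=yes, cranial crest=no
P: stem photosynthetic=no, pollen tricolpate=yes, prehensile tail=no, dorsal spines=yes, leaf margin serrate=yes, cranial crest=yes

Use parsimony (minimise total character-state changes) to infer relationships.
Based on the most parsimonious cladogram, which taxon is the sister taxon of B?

Character polarity is set by the outgroup: the derived state is whichever differs from the outgroup's state, so for stem photosynthetic, leaf margin serrate the derived state is 'no', and for the remaining characters it is 'yes'.
stem photosynthetic (derived state 'no') is shared by A, B, L, and P — a synapomorphy uniting that clade.
Only A, B, and P show the derived state 'yes' for pollen tricolpate, supporting them as a clade.
prehensile tail (state 'yes') occurs in A and E but conflicts with the nesting implied by the other characters — most parsimoniously interpreted as homoplasy.
Only B and P show the derived state 'yes' for dorsal spines, supporting them as a clade.
leaf margin serrate: derived state 'no' in A only — an autapomorphy, so it tells us nothing about relationships among taxa.
cranial crest: derived state 'yes' in P only — an autapomorphy, so it tells us nothing about relationships among taxa.
Most parsimonious ingroup topology: ((((B,P),A),L),E).
B and P form a cherry on this tree, so they are sister taxa.

P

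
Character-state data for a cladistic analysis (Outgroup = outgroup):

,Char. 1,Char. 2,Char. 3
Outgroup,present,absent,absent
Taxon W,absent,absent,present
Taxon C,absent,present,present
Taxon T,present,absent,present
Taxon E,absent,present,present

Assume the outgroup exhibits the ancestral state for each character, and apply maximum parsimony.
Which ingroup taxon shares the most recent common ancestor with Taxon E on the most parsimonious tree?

Taxon C

Character polarity is set by the outgroup: the derived state is whichever differs from the outgroup's state, so for Char. 1 the derived state is 'absent', and for the remaining characters it is 'present'.
Char. 1: derived state 'absent' in Taxon C, Taxon E, and Taxon W only — synapomorphy for {Taxon C, Taxon E, Taxon W}.
Char. 2: derived state 'present' in Taxon C and Taxon E only — synapomorphy for {Taxon C, Taxon E}.
Char. 3 (derived state 'present') is shared by all ingroup taxa — unites the whole ingroup.
Most parsimonious ingroup topology: ((Taxon W,(Taxon C,Taxon E)),Taxon T).
Taxon E and Taxon C form a cherry on this tree, so they are sister taxa.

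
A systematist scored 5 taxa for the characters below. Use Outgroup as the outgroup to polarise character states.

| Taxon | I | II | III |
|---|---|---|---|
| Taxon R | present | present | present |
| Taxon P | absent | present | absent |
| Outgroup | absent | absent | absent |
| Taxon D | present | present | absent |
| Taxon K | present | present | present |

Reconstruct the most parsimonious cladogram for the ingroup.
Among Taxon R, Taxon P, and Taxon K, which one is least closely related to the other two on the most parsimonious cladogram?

The outgroup has state 'absent' for every character, so 'present' is the derived state throughout.
Only Taxon D, Taxon K, and Taxon R show the derived state 'present' for I, supporting them as a clade.
II (derived state 'present') is shared by all ingroup taxa — unites the whole ingroup.
Only Taxon K and Taxon R show the derived state 'present' for III, supporting them as a clade.
Most parsimonious ingroup topology: (((Taxon R,Taxon K),Taxon D),Taxon P).
Taxon R and Taxon K share a more recent common ancestor with each other than either does with Taxon P, so Taxon P is the least closely related of the three.

Taxon P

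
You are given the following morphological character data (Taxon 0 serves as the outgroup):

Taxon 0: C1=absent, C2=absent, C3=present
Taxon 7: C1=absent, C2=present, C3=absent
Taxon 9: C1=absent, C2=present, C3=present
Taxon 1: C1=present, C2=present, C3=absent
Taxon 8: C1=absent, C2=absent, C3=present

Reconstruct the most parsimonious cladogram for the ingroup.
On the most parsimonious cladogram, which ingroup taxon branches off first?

Taxon 8

Character polarity is set by the outgroup: the derived state is whichever differs from the outgroup's state, so for C3 the derived state is 'absent', and for the remaining characters it is 'present'.
C1: derived state 'present' in Taxon 1 only — an autapomorphy, so it tells us nothing about relationships among taxa.
Only Taxon 1, Taxon 7, and Taxon 9 show the derived state 'present' for C2, supporting them as a clade.
C3 (derived state 'absent') is shared by Taxon 1 and Taxon 7 — a synapomorphy uniting that clade.
Most parsimonious ingroup topology: (((Taxon 7,Taxon 1),Taxon 9),Taxon 8).
Taxon 8 is sister to the clade containing all other ingroup taxa, so it is the earliest-diverging (most basal) ingroup lineage.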